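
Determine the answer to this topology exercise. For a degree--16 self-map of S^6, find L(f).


On S^6: L(f) = tr(f_0*) + (-1)^6 tr(f_6*) = 1 + (-1)^6 * deg(f).
L(f) = 1 + (-1)^6 * -16 = 1 + -16 = -15

-15


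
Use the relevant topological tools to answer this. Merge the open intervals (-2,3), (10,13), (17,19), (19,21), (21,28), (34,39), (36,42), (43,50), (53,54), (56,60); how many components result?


Sort and merge overlapping open intervals.
Merged: (-2,3), (10,13), (17,19), (19,21), (21,28), (34,42), (43,50), (53,54), (56,60).
Number of components = 9

9


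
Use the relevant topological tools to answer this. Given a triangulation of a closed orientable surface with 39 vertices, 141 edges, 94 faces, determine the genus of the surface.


chi = V - E + F = 39 - 141 + 94 = -8
For orientable closed surface: chi = 2 - 2g, so g = (2 - chi)/2.
g = (2 - (-8)) / 2 = 10 / 2 = 5

5


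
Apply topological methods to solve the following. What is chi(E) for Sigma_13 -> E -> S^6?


chi(S^6) = 2 (n even), chi(Sigma_13) = 2 - 2*13 = -24.
chi(E) = 2 * (-24) = -48

-48


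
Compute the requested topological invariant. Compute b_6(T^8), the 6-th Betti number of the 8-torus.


By the Kunneth formula, b_k(T^n) = C(n,k).
b_6(T^8) = C(8,6).
C(8,6) = 8!/(6!*2!) = 28

28


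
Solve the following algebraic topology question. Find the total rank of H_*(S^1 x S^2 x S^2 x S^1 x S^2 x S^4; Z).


Total Betti number is multiplicative under products.
Each S^d (d>=1) has total Betti number 2.
There are 6 sphere factors.
Total = 2^6 = 64

64


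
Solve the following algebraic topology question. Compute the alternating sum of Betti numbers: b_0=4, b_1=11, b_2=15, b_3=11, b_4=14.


chi = sum_k (-1)^k b_k.
= (4) + (-11) + (15) + (-11) + (14)
= 11

11


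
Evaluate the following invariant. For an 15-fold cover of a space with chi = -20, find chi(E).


For a finite covering: chi(E) = (number of sheets) * chi(B).
chi(E) = 15 * (-20) = -300

-300


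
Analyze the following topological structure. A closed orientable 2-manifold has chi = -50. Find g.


chi = 2 - 2g for closed orientable surfaces.
-50 = 2 - 2g
2g = 2 - (-50) = 52
g = 26

26


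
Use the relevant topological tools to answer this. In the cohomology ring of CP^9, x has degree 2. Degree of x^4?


|x| = 2 in H^*(CP^n).
|x^4| = 4 * |x| = 4 * 2 = 8

8


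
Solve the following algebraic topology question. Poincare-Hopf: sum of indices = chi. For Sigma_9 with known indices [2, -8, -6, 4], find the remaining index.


Poincare-Hopf: sum of indices = chi(M).
chi(Sigma_9) = 2 - 2*9 = -16.
Sum of known indices = -8.
x = chi - (sum known) = -16 - (-8) = -8

-8


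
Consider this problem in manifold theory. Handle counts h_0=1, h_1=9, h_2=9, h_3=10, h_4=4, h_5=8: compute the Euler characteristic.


Handles of index k contribute (-1)^k to chi (same as CW cells).
chi = (1) + (-9) + (9) + (-10) + (4) + (-8) = -13

-13


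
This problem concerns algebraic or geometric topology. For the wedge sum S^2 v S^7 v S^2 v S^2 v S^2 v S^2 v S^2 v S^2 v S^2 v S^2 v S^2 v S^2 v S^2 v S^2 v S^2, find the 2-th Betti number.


For a wedge of spheres, H_k (k>0) is free on one generator per sphere of dimension k.
Spheres of dimension 2: count = 14.
b_2 = 14

14


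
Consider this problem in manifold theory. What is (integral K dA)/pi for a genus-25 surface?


Gauss-Bonnet: integral K dA = 2*pi*chi(M).
chi(Sigma_25) = 2 - 2*25 = -48.
(integral K dA)/pi = 2*chi = 2*(-48) = -96

-96


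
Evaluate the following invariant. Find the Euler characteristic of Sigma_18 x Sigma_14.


chi(Sigma_18) = 2 - 2*18 = -34
chi(Sigma_14) = 2 - 2*14 = -26
chi(product) = (-34) * (-26) = 884

884


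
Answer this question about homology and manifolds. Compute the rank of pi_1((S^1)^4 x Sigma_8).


pi_1(A x B) = pi_1(A) x pi_1(B); rank of abelianization = b_1.
b_1(T^4) = 4, b_1(Sigma_8) = 2*8 = 16.
b_1(product) = 4 + 16 = 20

20


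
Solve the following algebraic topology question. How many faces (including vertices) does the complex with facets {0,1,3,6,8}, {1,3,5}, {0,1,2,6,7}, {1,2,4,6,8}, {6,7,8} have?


Each maximal simplex on m vertices has 2^m - 1 nonempty faces.
Take the union (dedupe shared faces).
Total distinct faces = 81

81


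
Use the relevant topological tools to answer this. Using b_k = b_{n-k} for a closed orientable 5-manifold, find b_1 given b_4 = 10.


Poincare duality for closed orientable n-manifolds: b_k = b_{n-k}.
Here n = 5, so b_1 = b_4 = 10

10


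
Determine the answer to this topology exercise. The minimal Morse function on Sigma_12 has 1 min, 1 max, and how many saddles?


A perfect Morse function has m_k = b_k.
For Sigma_12: b_0=1, b_1=2g=24, b_2=1.
Saddles m_1 = 2g = 24

24


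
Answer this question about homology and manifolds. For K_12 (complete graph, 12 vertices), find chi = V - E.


K_12: V = 12, E = C(12,2) = 66.
chi = V - E = 12 - 66 = -54

-54


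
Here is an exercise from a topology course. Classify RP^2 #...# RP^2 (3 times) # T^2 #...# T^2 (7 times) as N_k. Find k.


Since a >= 1, the sum is non-orientable; each T^2 can be replaced by RP^2 # RP^2 (since T^2#RP^2 = 3RP^2).
Total crosscaps k = 3 + 2*7 = 17.
Check via chi: chi = 3*1 + 7*0 - (3+7-1)*2 = -15 = 2 - k = -15. Consistent.

17


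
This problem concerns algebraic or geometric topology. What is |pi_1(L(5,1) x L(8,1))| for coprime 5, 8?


pi_1(X x Y) = pi_1(X) x pi_1(Y).
pi_1(L(5,1)) = Z/5, pi_1(L(8,1)) = Z/8.
|Z/5 x Z/8| = 5 * 8 = 40

40


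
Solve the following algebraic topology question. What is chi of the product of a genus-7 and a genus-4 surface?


chi(Sigma_7) = 2 - 2*7 = -12
chi(Sigma_4) = 2 - 2*4 = -6
chi(product) = (-12) * (-6) = 72

72


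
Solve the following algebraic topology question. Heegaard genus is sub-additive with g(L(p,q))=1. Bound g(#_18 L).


Heegaard genus satisfies g(A#B) <= g(A) + g(B).
Each lens space has g = 1.
Upper bound: 18 * 1 = 18

18


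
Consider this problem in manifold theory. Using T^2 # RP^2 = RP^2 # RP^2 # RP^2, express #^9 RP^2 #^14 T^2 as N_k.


Since a >= 1, the sum is non-orientable; each T^2 can be replaced by RP^2 # RP^2 (since T^2#RP^2 = 3RP^2).
Total crosscaps k = 9 + 2*14 = 37.
Check via chi: chi = 9*1 + 14*0 - (9+14-1)*2 = -35 = 2 - k = -35. Consistent.

37


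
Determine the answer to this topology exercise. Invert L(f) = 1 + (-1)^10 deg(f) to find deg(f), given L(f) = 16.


L(f) = 1 + (-1)^10 deg(f) on S^10.
16 = 1 + (-1)^10 * deg(f)
(-1)^10 * deg(f) = 15
deg(f) = 15

15


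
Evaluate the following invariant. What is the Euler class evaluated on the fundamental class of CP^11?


For any closed oriented manifold, <e(TM),[M]> = chi(M).
chi(CP^11) = 11+1 = 12

12


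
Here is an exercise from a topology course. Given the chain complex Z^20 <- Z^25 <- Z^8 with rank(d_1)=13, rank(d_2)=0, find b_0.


rank H_k = rank(ker d_k) - rank(im d_{k+1}).
rank(ker d_0) = rank(C_0) - rank(d_0) = 20 - 0 = 20.
rank(im d_{0+1}) = 13.
rank H_0 = 20 - 13 = 7

7


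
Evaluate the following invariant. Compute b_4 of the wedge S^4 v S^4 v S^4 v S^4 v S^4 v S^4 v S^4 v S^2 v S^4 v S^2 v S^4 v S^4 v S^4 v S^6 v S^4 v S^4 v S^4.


For a wedge of spheres, H_k (k>0) is free on one generator per sphere of dimension k.
Spheres of dimension 4: count = 14.
b_4 = 14

14


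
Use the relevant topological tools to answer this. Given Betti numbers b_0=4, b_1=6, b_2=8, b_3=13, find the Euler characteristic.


chi = sum_k (-1)^k b_k.
= (4) + (-6) + (8) + (-13)
= -7

-7


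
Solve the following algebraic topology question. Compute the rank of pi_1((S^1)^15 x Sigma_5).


pi_1(A x B) = pi_1(A) x pi_1(B); rank of abelianization = b_1.
b_1(T^15) = 15, b_1(Sigma_5) = 2*5 = 10.
b_1(product) = 15 + 10 = 25

25


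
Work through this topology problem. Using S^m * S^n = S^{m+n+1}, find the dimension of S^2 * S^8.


Join of spheres: S^m * S^n = S^{m+n+1}.
dim = 2 + 8 + 1 = 11

11


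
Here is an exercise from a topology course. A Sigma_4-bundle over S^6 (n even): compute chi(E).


chi(S^6) = 2 (n even), chi(Sigma_4) = 2 - 2*4 = -6.
chi(E) = 2 * (-6) = -12

-12


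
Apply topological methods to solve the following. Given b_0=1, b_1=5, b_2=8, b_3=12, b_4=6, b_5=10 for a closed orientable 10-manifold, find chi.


By Poincare duality b_k = b_{10-k}, so full Betti numbers: b_0=1, b_1=5, b_2=8, b_3=12, b_4=6, b_5=10, b_6=6, b_7=12, b_8=8, b_9=5, b_10=1.
chi = sum (-1)^k b_k = -14

-14


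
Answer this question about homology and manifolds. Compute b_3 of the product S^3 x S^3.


Each S^d has Poincare polynomial 1 + t^d.
The product S^3 x S^3 has Poincare polynomial prod(1+t^d_i).
Expanding: b_0=1, b_3=2, b_6=1.
b_3 = 2

2


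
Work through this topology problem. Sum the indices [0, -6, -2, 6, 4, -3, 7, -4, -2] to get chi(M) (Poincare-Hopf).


Poincare-Hopf: chi(M) = sum of indices of zeros.
chi = (0) + (-6) + (-2) + (6) + (4) + (-3) + (7) + (-4) + (-2) = 0

0


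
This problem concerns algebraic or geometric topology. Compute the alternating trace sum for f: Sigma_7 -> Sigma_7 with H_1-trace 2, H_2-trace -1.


L(f) = tr(f_0*) - tr(f_1*) + tr(f_2*).
= 1 - (2) + (-1)
= -2

-2


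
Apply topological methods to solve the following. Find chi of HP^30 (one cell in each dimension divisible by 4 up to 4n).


HP^30 has one cell in each dimension 0, 4, ..., 4*30 (30+1 cells, all even-dim).
chi = 30 + 1 = 31

31


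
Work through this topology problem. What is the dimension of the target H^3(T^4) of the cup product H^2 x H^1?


Cup product: H^p x H^q -> H^{p+q}; here p+q = 2+1 = 3.
rank H^k(T^n) = C(n,k).
C(4,3) = 4

4


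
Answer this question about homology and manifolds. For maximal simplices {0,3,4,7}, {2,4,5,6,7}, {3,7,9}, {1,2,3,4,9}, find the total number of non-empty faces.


Each maximal simplex on m vertices has 2^m - 1 nonempty faces.
Take the union (dedupe shared faces).
Total distinct faces = 71

71


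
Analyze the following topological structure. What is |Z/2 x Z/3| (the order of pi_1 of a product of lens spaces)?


pi_1(X x Y) = pi_1(X) x pi_1(Y).
pi_1(L(2,1)) = Z/2, pi_1(L(3,1)) = Z/3.
|Z/2 x Z/3| = 2 * 3 = 6

6


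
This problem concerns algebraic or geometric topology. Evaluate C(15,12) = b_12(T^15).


By the Kunneth formula, b_k(T^n) = C(n,k).
b_12(T^15) = C(15,12).
C(15,12) = 15!/(12!*3!) = 455

455


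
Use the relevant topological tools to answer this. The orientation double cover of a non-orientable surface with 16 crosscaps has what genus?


chi(N_16) = 2 - 16 = -14.
Double cover: chi(Sigma_g) = 2 * chi(N_16) = 2*(-14) = -28.
2 - 2g = -28, so g = (2 - (-28))/2 = 30/2 = 15

15


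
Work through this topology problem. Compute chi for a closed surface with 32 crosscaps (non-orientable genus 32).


For a non-orientable closed surface with k crosscaps: chi = 2 - k.
Here k = 32.
chi = 2 - 32 = -30

-30


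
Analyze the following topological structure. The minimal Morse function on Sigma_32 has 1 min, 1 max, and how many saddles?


A perfect Morse function has m_k = b_k.
For Sigma_32: b_0=1, b_1=2g=64, b_2=1.
Saddles m_1 = 2g = 64

64


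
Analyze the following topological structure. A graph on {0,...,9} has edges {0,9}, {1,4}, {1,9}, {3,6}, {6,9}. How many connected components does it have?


Run DFS/union-find over 10 vertices.
V = 10, E = 5.
Number of components = 5

5


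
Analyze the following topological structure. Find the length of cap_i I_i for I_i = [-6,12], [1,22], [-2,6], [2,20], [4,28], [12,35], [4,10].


Intersection = [max(a_i), min(b_i)] = [12, 6].
Since 12 > 6, the intersection is empty.
Length = 0

0


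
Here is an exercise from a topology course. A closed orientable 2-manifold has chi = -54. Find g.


chi = 2 - 2g for closed orientable surfaces.
-54 = 2 - 2g
2g = 2 - (-54) = 56
g = 28

28


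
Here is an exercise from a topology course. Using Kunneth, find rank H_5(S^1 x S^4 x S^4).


Each S^d has Poincare polynomial 1 + t^d.
The product S^1 x S^4 x S^4 has Poincare polynomial prod(1+t^d_i).
Expanding: b_0=1, b_1=1, b_4=2, b_5=2, b_8=1, b_9=1.
b_5 = 2

2


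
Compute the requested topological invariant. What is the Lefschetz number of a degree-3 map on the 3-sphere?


On S^3: L(f) = tr(f_0*) + (-1)^3 tr(f_3*) = 1 + (-1)^3 * deg(f).
L(f) = 1 + (-1)^3 * 3 = 1 + -3 = -2

-2


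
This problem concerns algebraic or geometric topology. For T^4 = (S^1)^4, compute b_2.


By the Kunneth formula, b_k(T^n) = C(n,k).
b_2(T^4) = C(4,2).
C(4,2) = 4!/(2!*2!) = 6

6


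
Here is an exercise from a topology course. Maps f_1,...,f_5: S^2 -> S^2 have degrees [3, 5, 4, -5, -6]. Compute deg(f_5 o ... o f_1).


Degree is multiplicative: deg(composition) = product of degrees.
= (3) * (5) * (4) * (-5) * (-6) = 1800

1800


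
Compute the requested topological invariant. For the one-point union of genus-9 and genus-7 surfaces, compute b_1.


For a wedge: H_1(A v B) = H_1(A) + H_1(B).
b_1(Sigma_9) = 18, b_1(Sigma_7) = 14.
b_1 = 18 + 14 = 32

32


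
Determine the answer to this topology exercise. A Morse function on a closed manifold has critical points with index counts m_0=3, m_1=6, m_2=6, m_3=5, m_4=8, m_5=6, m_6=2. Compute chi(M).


Morse theory: chi(M) = sum_k (-1)^k m_k where m_k = #(index-k critical points).
= (3) + (-6) + (6) + (-5) + (8) + (-6) + (2) = 2

2


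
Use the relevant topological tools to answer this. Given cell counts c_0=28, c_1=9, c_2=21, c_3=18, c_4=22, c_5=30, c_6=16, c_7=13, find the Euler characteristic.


chi = sum_k (-1)^k c_k.
= (-1)^0*28 + (-1)^1*9 + (-1)^2*21 + (-1)^3*18 + (-1)^4*22 + (-1)^5*30 + (-1)^6*16 + (-1)^7*13
= (28) + (-9) + (21) + (-18) + (22) + (-30) + (16) + (-13)
= 17

17


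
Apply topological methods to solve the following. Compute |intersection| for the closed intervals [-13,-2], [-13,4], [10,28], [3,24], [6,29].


Intersection = [max(a_i), min(b_i)] = [10, -2].
Since 10 > -2, the intersection is empty.
Length = 0

0


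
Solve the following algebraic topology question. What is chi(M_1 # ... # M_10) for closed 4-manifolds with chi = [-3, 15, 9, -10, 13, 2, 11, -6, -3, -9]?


For n-manifolds: chi(A#B) = chi(A) + chi(B) - chi(S^4).
chi(S^4) = 1 + (-1)^4 = 2.
chi(#) = (sum chi_i) - (10-1)*chi(S^4) = 19 - 9*2 = 1

1


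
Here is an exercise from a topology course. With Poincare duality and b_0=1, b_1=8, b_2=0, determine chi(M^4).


By Poincare duality b_k = b_{4-k}, so full Betti numbers: b_0=1, b_1=8, b_2=0, b_3=8, b_4=1.
chi = sum (-1)^k b_k = -14

-14


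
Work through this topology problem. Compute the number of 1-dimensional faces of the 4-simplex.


Delta^4 has 4+1 vertices. A 1-face is a choice of 1+1 vertices.
f_1 = C(4+1, 1+1) = C(5,2) = 10

10


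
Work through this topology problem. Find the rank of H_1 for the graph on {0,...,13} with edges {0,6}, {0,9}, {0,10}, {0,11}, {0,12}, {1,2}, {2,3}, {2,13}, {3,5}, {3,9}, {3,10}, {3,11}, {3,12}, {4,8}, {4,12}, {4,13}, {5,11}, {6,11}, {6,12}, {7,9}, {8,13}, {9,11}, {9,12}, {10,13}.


b_1 = E - V + (number of components).
E = 24, V = 14, components = 1.
b_1 = 24 - 14 + 1 = 11

11


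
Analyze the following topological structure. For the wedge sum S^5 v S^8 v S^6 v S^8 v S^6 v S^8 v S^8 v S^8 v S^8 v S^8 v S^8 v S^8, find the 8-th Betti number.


For a wedge of spheres, H_k (k>0) is free on one generator per sphere of dimension k.
Spheres of dimension 8: count = 9.
b_8 = 9

9


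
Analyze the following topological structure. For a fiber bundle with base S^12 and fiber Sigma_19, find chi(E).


chi(S^12) = 2 (n even), chi(Sigma_19) = 2 - 2*19 = -36.
chi(E) = 2 * (-36) = -72

-72


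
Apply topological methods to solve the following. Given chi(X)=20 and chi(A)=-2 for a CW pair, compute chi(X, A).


Relative Euler characteristic: chi(X, A) = chi(X) - chi(A).
= 20 - (-2) = 22

22


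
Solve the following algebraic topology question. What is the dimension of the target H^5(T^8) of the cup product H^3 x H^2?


Cup product: H^p x H^q -> H^{p+q}; here p+q = 3+2 = 5.
rank H^k(T^n) = C(n,k).
C(8,5) = 56

56


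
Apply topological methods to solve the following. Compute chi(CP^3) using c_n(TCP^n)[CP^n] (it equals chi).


For any closed oriented manifold, <e(TM),[M]> = chi(M).
chi(CP^3) = 3+1 = 4

4


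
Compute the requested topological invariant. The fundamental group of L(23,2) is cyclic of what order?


pi_1(L(p,q)) = Z/pZ for any q coprime to p.
|pi_1(L(23,2))| = 23

23


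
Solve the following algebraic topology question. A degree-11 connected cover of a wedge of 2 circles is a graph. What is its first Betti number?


Nielsen-Schreier: an index-n subgroup of F_r is free of rank 1 + n(r-1).
Equivalently: chi(cover) = n*chi(base); chi(vee_r S^1) = 1 - 2 = -1.
chi(E) = 11*(-1) = -11; rank = 1 - chi(E) = 1 - (-11) = 12.
rank = 1 + 11*(2-1) = 1 + 11 = 12

12


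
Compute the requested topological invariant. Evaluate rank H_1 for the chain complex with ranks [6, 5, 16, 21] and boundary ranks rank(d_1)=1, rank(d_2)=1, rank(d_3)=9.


rank H_k = rank(ker d_k) - rank(im d_{k+1}).
rank(ker d_1) = rank(C_1) - rank(d_1) = 5 - 1 = 4.
rank(im d_{1+1}) = 1.
rank H_1 = 4 - 1 = 3

3


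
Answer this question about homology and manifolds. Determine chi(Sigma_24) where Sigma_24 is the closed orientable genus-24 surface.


For a closed orientable surface of genus g: chi = 2 - 2g.
Here g = 24.
chi = 2 - 2*24 = 2 - 48 = -46

-46


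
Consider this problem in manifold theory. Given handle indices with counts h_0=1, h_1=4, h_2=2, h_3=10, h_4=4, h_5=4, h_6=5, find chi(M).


Handles of index k contribute (-1)^k to chi (same as CW cells).
chi = (1) + (-4) + (2) + (-10) + (4) + (-4) + (5) = -6

-6


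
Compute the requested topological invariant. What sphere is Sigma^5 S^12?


Each suspension raises dimension by 1: Sigma S^n = S^{n+1}.
Sigma^5 S^12 = S^{12+5} = S^17

17


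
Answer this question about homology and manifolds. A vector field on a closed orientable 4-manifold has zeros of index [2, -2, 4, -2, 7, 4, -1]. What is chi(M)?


Poincare-Hopf: chi(M) = sum of indices of zeros.
chi = (2) + (-2) + (4) + (-2) + (7) + (4) + (-1) = 12

12


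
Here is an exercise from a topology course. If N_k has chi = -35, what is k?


chi = 2 - k for closed non-orientable surfaces with k crosscaps.
-35 = 2 - k
k = 2 - (-35) = 37

37


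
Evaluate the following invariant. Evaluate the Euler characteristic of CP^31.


CP^31 has one cell in each even dimension 0, 2, ..., 2*31 (31+1 cells total).
All cells are even-dimensional, so chi = number of cells.
chi = 31 + 1 = 32

32


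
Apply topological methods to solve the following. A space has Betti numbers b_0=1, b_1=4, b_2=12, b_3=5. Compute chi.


chi = sum_k (-1)^k b_k.
= (1) + (-4) + (12) + (-5)
= 4

4


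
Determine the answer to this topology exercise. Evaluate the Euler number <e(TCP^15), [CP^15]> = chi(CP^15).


For any closed oriented manifold, <e(TM),[M]> = chi(M).
chi(CP^15) = 15+1 = 16

16


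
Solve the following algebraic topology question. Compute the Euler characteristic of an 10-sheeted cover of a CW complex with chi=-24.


For a finite covering: chi(E) = (number of sheets) * chi(B).
chi(E) = 10 * (-24) = -240

-240


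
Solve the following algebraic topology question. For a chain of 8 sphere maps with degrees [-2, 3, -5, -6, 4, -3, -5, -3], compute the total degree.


Degree is multiplicative: deg(composition) = product of degrees.
= (-2) * (3) * (-5) * (-6) * (4) * (-3) * (-5) * (-3) = 32400

32400


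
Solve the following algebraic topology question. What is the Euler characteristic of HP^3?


HP^3 has one cell in each dimension 0, 4, ..., 4*3 (3+1 cells, all even-dim).
chi = 3 + 1 = 4

4


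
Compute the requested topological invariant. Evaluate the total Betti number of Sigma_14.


For Sigma_14: b_0 = 1, b_1 = 2g = 28, b_2 = 1.
Total = 1 + 28 + 1 = 30

30


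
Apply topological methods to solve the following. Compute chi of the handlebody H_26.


A genus-g handlebody deformation retracts to a wedge of g circles.
chi(vee_g S^1) = 1 - g.
chi(H_26) = 1 - 26 = -25

-25


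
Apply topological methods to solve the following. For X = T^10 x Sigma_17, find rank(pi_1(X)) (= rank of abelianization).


pi_1(A x B) = pi_1(A) x pi_1(B); rank of abelianization = b_1.
b_1(T^10) = 10, b_1(Sigma_17) = 2*17 = 34.
b_1(product) = 10 + 34 = 44

44


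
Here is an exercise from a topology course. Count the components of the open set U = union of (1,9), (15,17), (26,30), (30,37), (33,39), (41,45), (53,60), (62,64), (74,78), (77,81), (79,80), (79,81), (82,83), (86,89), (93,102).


Sort and merge overlapping open intervals.
Merged: (1,9), (15,17), (26,30), (30,39), (41,45), (53,60), (62,64), (74,81), (82,83), (86,89), (93,102).
Number of components = 11

11


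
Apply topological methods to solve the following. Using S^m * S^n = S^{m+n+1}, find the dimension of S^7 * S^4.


Join of spheres: S^m * S^n = S^{m+n+1}.
dim = 7 + 4 + 1 = 12

12


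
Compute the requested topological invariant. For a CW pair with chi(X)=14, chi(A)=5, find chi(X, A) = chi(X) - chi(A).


Relative Euler characteristic: chi(X, A) = chi(X) - chi(A).
= 14 - (5) = 9

9


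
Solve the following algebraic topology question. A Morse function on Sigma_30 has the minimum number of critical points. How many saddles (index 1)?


A perfect Morse function has m_k = b_k.
For Sigma_30: b_0=1, b_1=2g=60, b_2=1.
Saddles m_1 = 2g = 60

60


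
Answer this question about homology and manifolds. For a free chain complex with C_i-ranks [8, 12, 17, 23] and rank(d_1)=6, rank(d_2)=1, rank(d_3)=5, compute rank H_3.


rank H_k = rank(ker d_k) - rank(im d_{k+1}).
rank(ker d_3) = rank(C_3) - rank(d_3) = 23 - 5 = 18.
rank(im d_{3+1}) = 0.
rank H_3 = 18 - 0 = 18

18


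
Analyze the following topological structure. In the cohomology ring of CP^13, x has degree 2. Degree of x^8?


|x| = 2 in H^*(CP^n).
|x^8| = 8 * |x| = 8 * 2 = 16

16


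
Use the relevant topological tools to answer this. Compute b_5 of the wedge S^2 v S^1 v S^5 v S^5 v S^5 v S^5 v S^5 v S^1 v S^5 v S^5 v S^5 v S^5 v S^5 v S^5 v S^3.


For a wedge of spheres, H_k (k>0) is free on one generator per sphere of dimension k.
Spheres of dimension 5: count = 11.
b_5 = 11

11


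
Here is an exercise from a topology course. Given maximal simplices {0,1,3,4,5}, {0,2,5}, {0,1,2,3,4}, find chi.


Enumerate all faces; f-vector: f_0=6, f_1=15, f_2=17, f_3=9, f_4=2.
chi = sum (-1)^k f_k = 1

1


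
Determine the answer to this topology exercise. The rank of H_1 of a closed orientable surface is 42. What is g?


For a closed orientable surface: b_1 = 2g.
42 = 2g
g = 42 / 2 = 21

21


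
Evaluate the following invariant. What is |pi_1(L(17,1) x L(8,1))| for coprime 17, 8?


pi_1(X x Y) = pi_1(X) x pi_1(Y).
pi_1(L(17,1)) = Z/17, pi_1(L(8,1)) = Z/8.
|Z/17 x Z/8| = 17 * 8 = 136

136


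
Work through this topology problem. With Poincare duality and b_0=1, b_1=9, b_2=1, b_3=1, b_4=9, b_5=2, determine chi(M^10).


By Poincare duality b_k = b_{10-k}, so full Betti numbers: b_0=1, b_1=9, b_2=1, b_3=1, b_4=9, b_5=2, b_6=9, b_7=1, b_8=1, b_9=9, b_10=1.
chi = sum (-1)^k b_k = 0

0


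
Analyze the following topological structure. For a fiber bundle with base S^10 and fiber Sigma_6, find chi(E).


chi(S^10) = 2 (n even), chi(Sigma_6) = 2 - 2*6 = -10.
chi(E) = 2 * (-10) = -20

-20


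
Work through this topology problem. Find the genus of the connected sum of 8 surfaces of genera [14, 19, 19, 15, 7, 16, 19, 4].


Genus is additive under connected sum of orientable surfaces.
g = 14 + 19 + 19 + 15 + 7 + 16 + 19 + 4 = 113

113


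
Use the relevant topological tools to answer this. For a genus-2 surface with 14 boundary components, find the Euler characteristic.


For a compact orientable surface with genus g and b boundary components: chi = 2 - 2g - b.
chi = 2 - 2*2 - 14 = 2 - 4 - 14 = -16

-16


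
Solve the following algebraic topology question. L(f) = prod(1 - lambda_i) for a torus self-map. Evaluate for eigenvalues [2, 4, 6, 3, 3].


For a torus self-map: L(f) = det(I - A) where A acts on H_1.
L(f) = (1-2) * (1-4) * (1-6) * (1-3) * (1-3) = -1 * -3 * -5 * -2 * -2 = -60

-60


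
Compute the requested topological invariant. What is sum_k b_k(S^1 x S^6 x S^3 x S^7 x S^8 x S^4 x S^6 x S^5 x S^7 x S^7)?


Total Betti number is multiplicative under products.
Each S^d (d>=1) has total Betti number 2.
There are 10 sphere factors.
Total = 2^10 = 1024

1024


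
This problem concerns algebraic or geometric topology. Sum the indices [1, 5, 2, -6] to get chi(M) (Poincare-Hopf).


Poincare-Hopf: chi(M) = sum of indices of zeros.
chi = (1) + (5) + (2) + (-6) = 2

2


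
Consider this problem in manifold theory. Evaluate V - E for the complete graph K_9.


K_9: V = 9, E = C(9,2) = 36.
chi = V - E = 9 - 36 = -27

-27


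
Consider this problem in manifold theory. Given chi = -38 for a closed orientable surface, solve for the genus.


chi = 2 - 2g for closed orientable surfaces.
-38 = 2 - 2g
2g = 2 - (-38) = 40
g = 20

20


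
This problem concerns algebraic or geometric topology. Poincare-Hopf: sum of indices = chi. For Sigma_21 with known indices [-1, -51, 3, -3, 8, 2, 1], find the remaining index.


Poincare-Hopf: sum of indices = chi(M).
chi(Sigma_21) = 2 - 2*21 = -40.
Sum of known indices = -41.
x = chi - (sum known) = -40 - (-41) = 1

1


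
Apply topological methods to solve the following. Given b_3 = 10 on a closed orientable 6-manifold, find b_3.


Poincare duality for closed orientable n-manifolds: b_k = b_{n-k}.
Here n = 6, so b_3 = b_3 = 10

10


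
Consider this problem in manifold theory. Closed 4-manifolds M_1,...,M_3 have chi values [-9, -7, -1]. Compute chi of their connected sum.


For n-manifolds: chi(A#B) = chi(A) + chi(B) - chi(S^4).
chi(S^4) = 1 + (-1)^4 = 2.
chi(#) = (sum chi_i) - (3-1)*chi(S^4) = -17 - 2*2 = -21

-21


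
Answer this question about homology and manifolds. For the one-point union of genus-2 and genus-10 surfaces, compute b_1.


For a wedge: H_1(A v B) = H_1(A) + H_1(B).
b_1(Sigma_2) = 4, b_1(Sigma_10) = 20.
b_1 = 4 + 20 = 24

24


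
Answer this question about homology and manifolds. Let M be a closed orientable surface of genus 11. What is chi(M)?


For a closed orientable surface of genus g: chi = 2 - 2g.
Here g = 11.
chi = 2 - 2*11 = 2 - 22 = -20

-20


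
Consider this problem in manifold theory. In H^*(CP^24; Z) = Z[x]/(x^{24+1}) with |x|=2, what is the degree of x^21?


|x| = 2 in H^*(CP^n).
|x^21| = 21 * |x| = 21 * 2 = 42

42


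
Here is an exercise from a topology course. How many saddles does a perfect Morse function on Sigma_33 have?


A perfect Morse function has m_k = b_k.
For Sigma_33: b_0=1, b_1=2g=66, b_2=1.
Saddles m_1 = 2g = 66

66


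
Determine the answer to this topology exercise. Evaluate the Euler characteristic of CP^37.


CP^37 has one cell in each even dimension 0, 2, ..., 2*37 (37+1 cells total).
All cells are even-dimensional, so chi = number of cells.
chi = 37 + 1 = 38

38


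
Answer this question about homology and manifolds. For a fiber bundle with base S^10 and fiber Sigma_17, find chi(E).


chi(S^10) = 2 (n even), chi(Sigma_17) = 2 - 2*17 = -32.
chi(E) = 2 * (-32) = -64

-64


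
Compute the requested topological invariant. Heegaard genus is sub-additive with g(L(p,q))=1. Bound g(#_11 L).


Heegaard genus satisfies g(A#B) <= g(A) + g(B).
Each lens space has g = 1.
Upper bound: 11 * 1 = 11

11


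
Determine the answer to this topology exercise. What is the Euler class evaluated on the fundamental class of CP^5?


For any closed oriented manifold, <e(TM),[M]> = chi(M).
chi(CP^5) = 5+1 = 6

6


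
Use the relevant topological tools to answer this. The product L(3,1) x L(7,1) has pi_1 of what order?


pi_1(X x Y) = pi_1(X) x pi_1(Y).
pi_1(L(3,1)) = Z/3, pi_1(L(7,1)) = Z/7.
|Z/3 x Z/7| = 3 * 7 = 21

21


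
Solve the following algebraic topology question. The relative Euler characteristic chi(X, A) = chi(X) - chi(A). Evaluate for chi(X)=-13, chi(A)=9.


Relative Euler characteristic: chi(X, A) = chi(X) - chi(A).
= -13 - (9) = -22

-22


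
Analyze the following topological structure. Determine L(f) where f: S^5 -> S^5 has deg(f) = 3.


On S^5: L(f) = tr(f_0*) + (-1)^5 tr(f_5*) = 1 + (-1)^5 * deg(f).
L(f) = 1 + (-1)^5 * 3 = 1 + -3 = -2

-2


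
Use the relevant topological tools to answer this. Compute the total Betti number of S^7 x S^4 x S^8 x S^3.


Total Betti number is multiplicative under products.
Each S^d (d>=1) has total Betti number 2.
There are 4 sphere factors.
Total = 2^4 = 16

16


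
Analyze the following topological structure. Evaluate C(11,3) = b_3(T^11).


By the Kunneth formula, b_k(T^n) = C(n,k).
b_3(T^11) = C(11,3).
C(11,3) = 11!/(3!*8!) = 165

165


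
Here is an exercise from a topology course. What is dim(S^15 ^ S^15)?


S^m ^ S^n = S^{m+n}.
k = 15 + 15 = 30

30


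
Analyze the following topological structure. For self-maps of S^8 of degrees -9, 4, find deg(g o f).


Degree is multiplicative under composition: deg(g o f) = deg(g) * deg(f).
= 4 * -9 = -36

-36


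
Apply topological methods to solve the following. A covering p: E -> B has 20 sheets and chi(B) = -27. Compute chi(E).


For a finite covering: chi(E) = (number of sheets) * chi(B).
chi(E) = 20 * (-27) = -540

-540


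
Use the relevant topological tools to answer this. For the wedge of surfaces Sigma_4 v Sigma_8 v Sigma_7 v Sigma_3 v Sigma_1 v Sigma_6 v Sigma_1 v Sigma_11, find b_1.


For a wedge X v Y: reduced H_k(X v Y) = H_k(X) + H_k(Y).
Each Sigma_g contributes b_1 = 2g.
b_1 = 8 + 16 + 14 + 6 + 2 + 12 + 2 + 22 = 82

82


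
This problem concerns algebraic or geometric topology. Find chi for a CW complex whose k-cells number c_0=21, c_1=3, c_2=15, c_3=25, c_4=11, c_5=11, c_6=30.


chi = sum_k (-1)^k c_k.
= (-1)^0*21 + (-1)^1*3 + (-1)^2*15 + (-1)^3*25 + (-1)^4*11 + (-1)^5*11 + (-1)^6*30
= (21) + (-3) + (15) + (-25) + (11) + (-11) + (30)
= 38

38


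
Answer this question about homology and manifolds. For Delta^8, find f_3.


Delta^8 has 8+1 vertices. A 3-face is a choice of 3+1 vertices.
f_3 = C(8+1, 3+1) = C(9,4) = 126

126


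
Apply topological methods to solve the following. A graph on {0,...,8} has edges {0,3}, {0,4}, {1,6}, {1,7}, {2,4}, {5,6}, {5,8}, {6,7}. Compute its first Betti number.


b_1 = E - V + (number of components).
E = 8, V = 9, components = 2.
b_1 = 8 - 9 + 2 = 1

1


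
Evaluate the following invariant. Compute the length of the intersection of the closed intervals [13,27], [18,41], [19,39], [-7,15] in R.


Intersection = [max(a_i), min(b_i)] = [19, 15].
Since 19 > 15, the intersection is empty.
Length = 0

0


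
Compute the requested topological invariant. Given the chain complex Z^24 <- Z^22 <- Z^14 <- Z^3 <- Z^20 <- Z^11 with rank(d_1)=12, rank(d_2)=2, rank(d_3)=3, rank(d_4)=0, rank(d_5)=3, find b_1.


rank H_k = rank(ker d_k) - rank(im d_{k+1}).
rank(ker d_1) = rank(C_1) - rank(d_1) = 22 - 12 = 10.
rank(im d_{1+1}) = 2.
rank H_1 = 10 - 2 = 8

8


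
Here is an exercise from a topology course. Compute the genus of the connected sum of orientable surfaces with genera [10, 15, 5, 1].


Genus is additive under connected sum of orientable surfaces.
g = 10 + 15 + 5 + 1 = 31

31


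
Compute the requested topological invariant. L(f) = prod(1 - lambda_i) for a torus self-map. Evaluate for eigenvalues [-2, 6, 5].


For a torus self-map: L(f) = det(I - A) where A acts on H_1.
L(f) = (1--2) * (1-6) * (1-5) = 3 * -5 * -4 = 60

60


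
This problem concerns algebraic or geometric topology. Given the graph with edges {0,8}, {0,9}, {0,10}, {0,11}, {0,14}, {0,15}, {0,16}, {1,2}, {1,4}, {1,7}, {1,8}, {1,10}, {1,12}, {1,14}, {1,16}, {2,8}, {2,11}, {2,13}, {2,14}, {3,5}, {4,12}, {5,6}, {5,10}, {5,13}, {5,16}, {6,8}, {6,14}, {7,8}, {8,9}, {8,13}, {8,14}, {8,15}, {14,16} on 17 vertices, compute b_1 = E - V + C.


b_1 = E - V + (number of components).
E = 33, V = 17, components = 1.
b_1 = 33 - 17 + 1 = 17

17


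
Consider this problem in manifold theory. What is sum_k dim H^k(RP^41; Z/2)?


H^k(RP^41; Z/2) = Z/2 for each 0 <= k <= 41.
Total dimension = 41 + 1 = 42

42


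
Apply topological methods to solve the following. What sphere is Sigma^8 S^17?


Each suspension raises dimension by 1: Sigma S^n = S^{n+1}.
Sigma^8 S^17 = S^{17+8} = S^25

25


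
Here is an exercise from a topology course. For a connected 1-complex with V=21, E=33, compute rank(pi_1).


For a connected graph: rank(pi_1) = b_1 = E - V + 1 = 1 - chi.
chi = V - E = 21 - 33 = -12.
rank = 1 - (-12) = 33 - 21 + 1 = 13

13


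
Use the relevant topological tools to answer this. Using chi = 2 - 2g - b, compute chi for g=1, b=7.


For a compact orientable surface with genus g and b boundary components: chi = 2 - 2g - b.
chi = 2 - 2*1 - 7 = 2 - 2 - 7 = -7

-7


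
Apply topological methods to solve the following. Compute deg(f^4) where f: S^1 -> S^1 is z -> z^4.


deg(f) = 4. Degree is multiplicative: deg(f^4) = (deg f)^4.
deg(f^4) = (4)^4 = 256

256


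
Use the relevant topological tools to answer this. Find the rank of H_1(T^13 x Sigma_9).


pi_1(A x B) = pi_1(A) x pi_1(B); rank of abelianization = b_1.
b_1(T^13) = 13, b_1(Sigma_9) = 2*9 = 18.
b_1(product) = 13 + 18 = 31

31


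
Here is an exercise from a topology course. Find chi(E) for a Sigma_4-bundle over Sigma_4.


For a fiber bundle F -> E -> B (with CW structure): chi(E) = chi(B) * chi(F).
chi(Sigma_4) = -6, chi(Sigma_4) = -6.
chi(E) = (-6) * (-6) = 36

36


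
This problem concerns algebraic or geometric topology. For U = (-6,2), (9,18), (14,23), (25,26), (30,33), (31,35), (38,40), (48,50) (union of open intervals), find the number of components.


Sort and merge overlapping open intervals.
Merged: (-6,2), (9,23), (25,26), (30,35), (38,40), (48,50).
Number of components = 6

6


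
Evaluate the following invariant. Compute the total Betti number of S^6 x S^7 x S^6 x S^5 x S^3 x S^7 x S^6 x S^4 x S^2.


Total Betti number is multiplicative under products.
Each S^d (d>=1) has total Betti number 2.
There are 9 sphere factors.
Total = 2^9 = 512

512


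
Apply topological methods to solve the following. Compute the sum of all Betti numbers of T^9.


b_k(T^9) = C(9,k), so the sum over k is sum_k C(9,k) = 2^9.
Total = 2^9 = 512

512


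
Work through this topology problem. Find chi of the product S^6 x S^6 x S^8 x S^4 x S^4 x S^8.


chi is multiplicative: chi(X x Y) = chi(X) chi(Y).
Each even-dim sphere has chi = 2. There are 6 factors.
chi = 2^6 = 64

64


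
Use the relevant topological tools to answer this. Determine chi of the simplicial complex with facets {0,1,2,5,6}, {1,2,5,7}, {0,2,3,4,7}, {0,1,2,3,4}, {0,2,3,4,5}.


Enumerate all faces; f-vector: f_0=8, f_1=25, f_2=33, f_3=19, f_4=4.
chi = sum (-1)^k f_k = 1

1


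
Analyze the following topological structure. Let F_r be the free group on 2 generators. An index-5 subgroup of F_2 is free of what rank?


Nielsen-Schreier: an index-n subgroup of F_r is free of rank 1 + n(r-1).
Equivalently: chi(cover) = n*chi(base); chi(vee_r S^1) = 1 - 2 = -1.
chi(E) = 5*(-1) = -5; rank = 1 - chi(E) = 1 - (-5) = 6.
rank = 1 + 5*(2-1) = 1 + 5 = 6

6


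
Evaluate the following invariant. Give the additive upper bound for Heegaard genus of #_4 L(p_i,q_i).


Heegaard genus satisfies g(A#B) <= g(A) + g(B).
Each lens space has g = 1.
Upper bound: 4 * 1 = 4

4


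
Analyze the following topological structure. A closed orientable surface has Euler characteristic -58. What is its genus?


chi = 2 - 2g for closed orientable surfaces.
-58 = 2 - 2g
2g = 2 - (-58) = 60
g = 30

30


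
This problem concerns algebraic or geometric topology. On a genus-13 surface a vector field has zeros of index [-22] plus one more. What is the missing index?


Poincare-Hopf: sum of indices = chi(M).
chi(Sigma_13) = 2 - 2*13 = -24.
Sum of known indices = -22.
x = chi - (sum known) = -24 - (-22) = -2

-2


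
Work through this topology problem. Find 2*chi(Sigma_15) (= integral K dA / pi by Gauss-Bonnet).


Gauss-Bonnet: integral K dA = 2*pi*chi(M).
chi(Sigma_15) = 2 - 2*15 = -28.
(integral K dA)/pi = 2*chi = 2*(-28) = -56

-56


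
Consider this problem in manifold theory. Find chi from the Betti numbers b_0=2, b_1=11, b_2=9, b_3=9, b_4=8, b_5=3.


chi = sum_k (-1)^k b_k.
= (2) + (-11) + (9) + (-9) + (8) + (-3)
= -4

-4


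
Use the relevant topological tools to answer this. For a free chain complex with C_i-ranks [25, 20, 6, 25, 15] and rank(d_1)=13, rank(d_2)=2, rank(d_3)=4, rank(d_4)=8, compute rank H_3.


rank H_k = rank(ker d_k) - rank(im d_{k+1}).
rank(ker d_3) = rank(C_3) - rank(d_3) = 25 - 4 = 21.
rank(im d_{3+1}) = 8.
rank H_3 = 21 - 8 = 13

13


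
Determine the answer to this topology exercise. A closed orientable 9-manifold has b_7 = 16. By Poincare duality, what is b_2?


Poincare duality for closed orientable n-manifolds: b_k = b_{n-k}.
Here n = 9, so b_2 = b_7 = 16

16


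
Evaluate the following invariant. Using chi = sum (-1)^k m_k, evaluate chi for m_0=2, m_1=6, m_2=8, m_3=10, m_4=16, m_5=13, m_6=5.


Morse theory: chi(M) = sum_k (-1)^k m_k where m_k = #(index-k critical points).
= (2) + (-6) + (8) + (-10) + (16) + (-13) + (5) = 2

2


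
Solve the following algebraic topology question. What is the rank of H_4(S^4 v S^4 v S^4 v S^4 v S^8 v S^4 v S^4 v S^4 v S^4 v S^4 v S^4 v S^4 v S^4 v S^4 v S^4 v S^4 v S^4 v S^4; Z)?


For a wedge of spheres, H_k (k>0) is free on one generator per sphere of dimension k.
Spheres of dimension 4: count = 17.
b_4 = 17

17


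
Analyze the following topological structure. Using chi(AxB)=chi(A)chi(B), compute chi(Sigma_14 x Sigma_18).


chi(Sigma_14) = 2 - 2*14 = -26
chi(Sigma_18) = 2 - 2*18 = -34
chi(product) = (-26) * (-34) = 884

884


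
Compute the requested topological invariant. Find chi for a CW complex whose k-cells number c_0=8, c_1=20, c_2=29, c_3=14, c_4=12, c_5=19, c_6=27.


chi = sum_k (-1)^k c_k.
= (-1)^0*8 + (-1)^1*20 + (-1)^2*29 + (-1)^3*14 + (-1)^4*12 + (-1)^5*19 + (-1)^6*27
= (8) + (-20) + (29) + (-14) + (12) + (-19) + (27)
= 23

23


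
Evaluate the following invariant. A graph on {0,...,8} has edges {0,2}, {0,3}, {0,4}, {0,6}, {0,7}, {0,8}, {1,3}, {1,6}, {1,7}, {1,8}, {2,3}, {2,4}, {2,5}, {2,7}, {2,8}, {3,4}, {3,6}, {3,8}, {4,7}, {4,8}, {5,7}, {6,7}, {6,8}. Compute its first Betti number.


b_1 = E - V + (number of components).
E = 23, V = 9, components = 1.
b_1 = 23 - 9 + 1 = 15

15


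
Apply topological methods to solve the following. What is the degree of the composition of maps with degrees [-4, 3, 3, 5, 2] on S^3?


Degree is multiplicative: deg(composition) = product of degrees.
= (-4) * (3) * (3) * (5) * (2) = -360

-360


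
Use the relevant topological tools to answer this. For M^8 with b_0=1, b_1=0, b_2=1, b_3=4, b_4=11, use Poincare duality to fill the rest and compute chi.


By Poincare duality b_k = b_{8-k}, so full Betti numbers: b_0=1, b_1=0, b_2=1, b_3=4, b_4=11, b_5=4, b_6=1, b_7=0, b_8=1.
chi = sum (-1)^k b_k = 7

7


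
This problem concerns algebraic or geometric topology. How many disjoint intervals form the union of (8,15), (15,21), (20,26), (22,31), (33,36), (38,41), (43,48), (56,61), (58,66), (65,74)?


Sort and merge overlapping open intervals.
Merged: (8,15), (15,31), (33,36), (38,41), (43,48), (56,74).
Number of components = 6

6


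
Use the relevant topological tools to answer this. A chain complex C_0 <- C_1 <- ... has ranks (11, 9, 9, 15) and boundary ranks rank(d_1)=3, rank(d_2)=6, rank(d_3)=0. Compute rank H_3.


rank H_k = rank(ker d_k) - rank(im d_{k+1}).
rank(ker d_3) = rank(C_3) - rank(d_3) = 15 - 0 = 15.
rank(im d_{3+1}) = 0.
rank H_3 = 15 - 0 = 15

15
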